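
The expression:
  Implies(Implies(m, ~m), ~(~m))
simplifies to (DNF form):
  m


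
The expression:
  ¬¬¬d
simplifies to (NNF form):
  ¬d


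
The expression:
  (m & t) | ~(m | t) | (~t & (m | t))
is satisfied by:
  {m: True, t: False}
  {t: False, m: False}
  {t: True, m: True}


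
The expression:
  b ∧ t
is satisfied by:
  {t: True, b: True}


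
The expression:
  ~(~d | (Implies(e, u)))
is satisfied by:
  {e: True, d: True, u: False}


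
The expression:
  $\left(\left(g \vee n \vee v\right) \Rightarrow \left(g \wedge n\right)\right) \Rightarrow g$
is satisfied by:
  {n: True, v: True, g: True}
  {n: True, v: True, g: False}
  {n: True, g: True, v: False}
  {n: True, g: False, v: False}
  {v: True, g: True, n: False}
  {v: True, g: False, n: False}
  {g: True, v: False, n: False}


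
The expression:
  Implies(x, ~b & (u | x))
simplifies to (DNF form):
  ~b | ~x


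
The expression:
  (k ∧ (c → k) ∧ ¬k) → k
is always true.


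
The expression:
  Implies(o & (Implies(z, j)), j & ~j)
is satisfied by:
  {z: True, j: False, o: False}
  {j: False, o: False, z: False}
  {z: True, j: True, o: False}
  {j: True, z: False, o: False}
  {o: True, z: True, j: False}


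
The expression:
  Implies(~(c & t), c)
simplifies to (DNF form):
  c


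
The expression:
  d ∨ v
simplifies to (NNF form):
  d ∨ v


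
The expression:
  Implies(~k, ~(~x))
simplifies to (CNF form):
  k | x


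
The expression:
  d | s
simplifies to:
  d | s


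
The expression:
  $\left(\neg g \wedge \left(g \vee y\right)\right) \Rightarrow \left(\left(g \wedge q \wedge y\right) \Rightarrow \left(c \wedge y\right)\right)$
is always true.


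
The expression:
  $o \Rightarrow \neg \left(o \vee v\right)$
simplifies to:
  $\neg o$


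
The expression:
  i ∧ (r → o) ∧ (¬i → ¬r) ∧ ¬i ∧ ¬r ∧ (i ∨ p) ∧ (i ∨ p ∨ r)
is never true.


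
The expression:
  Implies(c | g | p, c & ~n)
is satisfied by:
  {c: True, g: False, n: False, p: False}
  {c: True, p: True, g: False, n: False}
  {c: True, g: True, n: False, p: False}
  {c: True, p: True, g: True, n: False}
  {p: False, g: False, n: False, c: False}
  {n: True, p: False, g: False, c: False}


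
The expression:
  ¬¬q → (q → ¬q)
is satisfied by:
  {q: False}


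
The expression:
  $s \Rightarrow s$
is always true.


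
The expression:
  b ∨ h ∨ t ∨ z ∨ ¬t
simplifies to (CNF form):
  True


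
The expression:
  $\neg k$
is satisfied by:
  {k: False}


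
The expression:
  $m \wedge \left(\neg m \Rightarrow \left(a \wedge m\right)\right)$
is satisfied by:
  {m: True}


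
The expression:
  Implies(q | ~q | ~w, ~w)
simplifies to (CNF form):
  ~w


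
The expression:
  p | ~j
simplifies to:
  p | ~j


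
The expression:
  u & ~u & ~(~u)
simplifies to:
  False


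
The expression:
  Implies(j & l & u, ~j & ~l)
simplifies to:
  ~j | ~l | ~u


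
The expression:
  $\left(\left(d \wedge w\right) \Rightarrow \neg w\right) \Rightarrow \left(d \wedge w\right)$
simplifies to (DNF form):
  $d \wedge w$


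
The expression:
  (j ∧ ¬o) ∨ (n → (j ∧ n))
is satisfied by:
  {j: True, n: False}
  {n: False, j: False}
  {n: True, j: True}


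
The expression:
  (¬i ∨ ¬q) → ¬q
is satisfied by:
  {i: True, q: False}
  {q: False, i: False}
  {q: True, i: True}


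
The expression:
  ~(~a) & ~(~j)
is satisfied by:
  {a: True, j: True}


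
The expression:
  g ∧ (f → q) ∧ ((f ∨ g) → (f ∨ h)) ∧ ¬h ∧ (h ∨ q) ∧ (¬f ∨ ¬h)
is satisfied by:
  {f: True, g: True, q: True, h: False}


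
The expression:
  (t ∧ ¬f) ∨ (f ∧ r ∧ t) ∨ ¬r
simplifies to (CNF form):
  t ∨ ¬r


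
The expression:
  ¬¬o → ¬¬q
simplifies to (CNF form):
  q ∨ ¬o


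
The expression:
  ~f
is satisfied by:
  {f: False}


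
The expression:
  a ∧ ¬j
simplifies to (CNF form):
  a ∧ ¬j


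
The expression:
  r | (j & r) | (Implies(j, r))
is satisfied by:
  {r: True, j: False}
  {j: False, r: False}
  {j: True, r: True}


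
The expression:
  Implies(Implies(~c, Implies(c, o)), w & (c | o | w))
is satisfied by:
  {w: True}


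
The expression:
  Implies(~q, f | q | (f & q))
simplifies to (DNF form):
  f | q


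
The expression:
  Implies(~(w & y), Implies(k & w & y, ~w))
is always true.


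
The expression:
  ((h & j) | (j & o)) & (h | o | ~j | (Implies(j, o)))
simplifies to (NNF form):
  j & (h | o)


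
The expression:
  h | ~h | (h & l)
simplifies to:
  True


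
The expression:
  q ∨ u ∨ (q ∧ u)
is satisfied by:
  {q: True, u: True}
  {q: True, u: False}
  {u: True, q: False}


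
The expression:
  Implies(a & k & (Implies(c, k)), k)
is always true.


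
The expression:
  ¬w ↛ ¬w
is never true.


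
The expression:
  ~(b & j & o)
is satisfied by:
  {o: False, b: False, j: False}
  {j: True, o: False, b: False}
  {b: True, o: False, j: False}
  {j: True, b: True, o: False}
  {o: True, j: False, b: False}
  {j: True, o: True, b: False}
  {b: True, o: True, j: False}


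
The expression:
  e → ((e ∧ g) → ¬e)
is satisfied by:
  {g: False, e: False}
  {e: True, g: False}
  {g: True, e: False}


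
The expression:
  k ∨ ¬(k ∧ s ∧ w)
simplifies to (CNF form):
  True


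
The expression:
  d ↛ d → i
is always true.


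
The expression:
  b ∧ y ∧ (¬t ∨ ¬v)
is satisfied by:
  {b: True, y: True, v: False, t: False}
  {t: True, b: True, y: True, v: False}
  {v: True, b: True, y: True, t: False}


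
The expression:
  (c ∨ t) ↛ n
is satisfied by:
  {t: True, c: True, n: False}
  {t: True, n: False, c: False}
  {c: True, n: False, t: False}


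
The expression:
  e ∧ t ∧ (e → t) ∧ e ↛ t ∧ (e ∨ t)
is never true.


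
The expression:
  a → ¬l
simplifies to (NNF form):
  ¬a ∨ ¬l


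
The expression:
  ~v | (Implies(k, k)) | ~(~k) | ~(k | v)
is always true.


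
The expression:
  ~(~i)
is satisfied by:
  {i: True}


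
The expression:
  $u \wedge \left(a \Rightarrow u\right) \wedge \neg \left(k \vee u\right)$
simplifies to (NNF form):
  $\text{False}$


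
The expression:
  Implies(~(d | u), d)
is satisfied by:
  {d: True, u: True}
  {d: True, u: False}
  {u: True, d: False}


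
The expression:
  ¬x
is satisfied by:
  {x: False}


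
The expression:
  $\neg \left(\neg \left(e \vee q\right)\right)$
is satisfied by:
  {q: True, e: True}
  {q: True, e: False}
  {e: True, q: False}


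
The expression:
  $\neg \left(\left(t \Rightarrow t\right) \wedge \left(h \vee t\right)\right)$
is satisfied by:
  {h: False, t: False}


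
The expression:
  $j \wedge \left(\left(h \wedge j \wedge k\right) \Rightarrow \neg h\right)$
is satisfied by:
  {j: True, h: False, k: False}
  {j: True, k: True, h: False}
  {j: True, h: True, k: False}


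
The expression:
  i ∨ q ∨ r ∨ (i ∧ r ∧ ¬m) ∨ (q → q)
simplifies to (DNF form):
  True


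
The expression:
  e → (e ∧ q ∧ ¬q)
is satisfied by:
  {e: False}


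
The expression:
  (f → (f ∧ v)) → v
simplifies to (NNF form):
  f ∨ v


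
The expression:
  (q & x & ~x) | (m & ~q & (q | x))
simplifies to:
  m & x & ~q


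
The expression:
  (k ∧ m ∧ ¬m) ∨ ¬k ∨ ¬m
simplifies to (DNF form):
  ¬k ∨ ¬m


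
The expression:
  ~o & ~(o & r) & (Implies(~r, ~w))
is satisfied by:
  {r: True, o: False, w: False}
  {o: False, w: False, r: False}
  {r: True, w: True, o: False}


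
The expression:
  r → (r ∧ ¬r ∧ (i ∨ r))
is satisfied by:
  {r: False}


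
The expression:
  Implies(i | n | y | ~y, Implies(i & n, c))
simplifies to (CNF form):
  c | ~i | ~n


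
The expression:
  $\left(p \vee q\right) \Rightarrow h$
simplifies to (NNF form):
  $h \vee \left(\neg p \wedge \neg q\right)$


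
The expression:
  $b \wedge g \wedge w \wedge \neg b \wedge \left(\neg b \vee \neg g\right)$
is never true.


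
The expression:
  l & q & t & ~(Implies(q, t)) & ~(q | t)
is never true.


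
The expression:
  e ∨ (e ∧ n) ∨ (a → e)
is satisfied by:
  {e: True, a: False}
  {a: False, e: False}
  {a: True, e: True}


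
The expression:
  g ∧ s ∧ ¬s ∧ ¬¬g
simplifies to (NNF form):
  False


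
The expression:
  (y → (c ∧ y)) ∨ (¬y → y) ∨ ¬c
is always true.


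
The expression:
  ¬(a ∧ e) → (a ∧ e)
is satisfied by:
  {a: True, e: True}


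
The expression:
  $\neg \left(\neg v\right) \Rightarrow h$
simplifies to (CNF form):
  $h \vee \neg v$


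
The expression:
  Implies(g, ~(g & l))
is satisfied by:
  {l: False, g: False}
  {g: True, l: False}
  {l: True, g: False}


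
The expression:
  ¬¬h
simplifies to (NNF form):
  h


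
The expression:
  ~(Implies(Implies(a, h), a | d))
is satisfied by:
  {d: False, a: False}


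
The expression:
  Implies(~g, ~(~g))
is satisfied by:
  {g: True}


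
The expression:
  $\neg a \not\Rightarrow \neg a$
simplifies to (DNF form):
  $\text{False}$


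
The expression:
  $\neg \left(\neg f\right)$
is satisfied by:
  {f: True}


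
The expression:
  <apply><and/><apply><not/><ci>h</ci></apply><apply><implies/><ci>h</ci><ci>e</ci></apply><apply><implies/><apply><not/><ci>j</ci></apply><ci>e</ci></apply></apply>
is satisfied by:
  {e: True, j: True, h: False}
  {e: True, h: False, j: False}
  {j: True, h: False, e: False}


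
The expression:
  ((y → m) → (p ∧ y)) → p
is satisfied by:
  {m: True, p: True, y: False}
  {m: True, p: False, y: False}
  {p: True, m: False, y: False}
  {m: False, p: False, y: False}
  {y: True, m: True, p: True}
  {y: True, m: True, p: False}
  {y: True, p: True, m: False}


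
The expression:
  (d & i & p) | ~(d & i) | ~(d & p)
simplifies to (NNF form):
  True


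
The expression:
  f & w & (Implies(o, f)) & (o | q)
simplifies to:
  f & w & (o | q)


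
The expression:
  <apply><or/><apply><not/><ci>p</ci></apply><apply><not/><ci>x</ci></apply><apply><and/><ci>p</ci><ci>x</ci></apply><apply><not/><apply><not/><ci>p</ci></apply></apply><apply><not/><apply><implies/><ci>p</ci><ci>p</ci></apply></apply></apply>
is always true.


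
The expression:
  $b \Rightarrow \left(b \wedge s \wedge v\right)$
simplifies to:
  $\left(s \wedge v\right) \vee \neg b$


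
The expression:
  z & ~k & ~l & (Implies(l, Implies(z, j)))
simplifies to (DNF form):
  z & ~k & ~l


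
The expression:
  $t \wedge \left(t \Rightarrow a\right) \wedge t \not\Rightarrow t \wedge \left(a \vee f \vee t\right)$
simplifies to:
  $\text{False}$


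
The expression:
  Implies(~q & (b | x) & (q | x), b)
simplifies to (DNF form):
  b | q | ~x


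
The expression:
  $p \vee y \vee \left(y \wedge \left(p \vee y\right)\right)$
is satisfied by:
  {y: True, p: True}
  {y: True, p: False}
  {p: True, y: False}


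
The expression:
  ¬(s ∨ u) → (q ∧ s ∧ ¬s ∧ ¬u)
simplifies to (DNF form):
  s ∨ u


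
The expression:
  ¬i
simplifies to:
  ¬i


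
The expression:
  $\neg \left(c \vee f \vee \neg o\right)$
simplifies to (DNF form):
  $o \wedge \neg c \wedge \neg f$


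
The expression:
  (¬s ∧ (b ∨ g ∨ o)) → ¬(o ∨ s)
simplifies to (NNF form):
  s ∨ ¬o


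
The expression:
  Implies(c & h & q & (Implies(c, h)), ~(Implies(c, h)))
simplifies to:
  ~c | ~h | ~q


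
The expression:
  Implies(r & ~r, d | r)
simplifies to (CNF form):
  True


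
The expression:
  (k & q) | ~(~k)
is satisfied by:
  {k: True}


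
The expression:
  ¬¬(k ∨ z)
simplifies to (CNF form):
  k ∨ z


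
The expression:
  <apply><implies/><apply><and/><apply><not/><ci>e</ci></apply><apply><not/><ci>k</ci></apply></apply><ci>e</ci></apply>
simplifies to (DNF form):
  <apply><or/><ci>e</ci><ci>k</ci></apply>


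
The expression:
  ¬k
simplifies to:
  ¬k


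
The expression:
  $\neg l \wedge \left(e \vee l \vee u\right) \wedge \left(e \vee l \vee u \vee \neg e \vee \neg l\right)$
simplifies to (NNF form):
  $\neg l \wedge \left(e \vee u\right)$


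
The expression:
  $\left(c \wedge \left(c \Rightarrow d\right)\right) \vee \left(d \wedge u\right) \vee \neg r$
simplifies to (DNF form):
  $\left(c \wedge d\right) \vee \left(d \wedge u\right) \vee \neg r$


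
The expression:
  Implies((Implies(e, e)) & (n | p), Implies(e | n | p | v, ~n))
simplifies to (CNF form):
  ~n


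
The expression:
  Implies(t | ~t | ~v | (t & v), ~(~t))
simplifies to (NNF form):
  t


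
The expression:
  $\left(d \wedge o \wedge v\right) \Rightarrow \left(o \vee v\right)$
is always true.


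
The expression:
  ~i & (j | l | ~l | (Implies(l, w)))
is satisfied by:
  {i: False}


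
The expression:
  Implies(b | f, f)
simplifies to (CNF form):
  f | ~b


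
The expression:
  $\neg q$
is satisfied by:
  {q: False}


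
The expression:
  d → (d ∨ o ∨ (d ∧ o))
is always true.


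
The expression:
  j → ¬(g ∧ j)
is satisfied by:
  {g: False, j: False}
  {j: True, g: False}
  {g: True, j: False}


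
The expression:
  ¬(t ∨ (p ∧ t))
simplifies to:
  ¬t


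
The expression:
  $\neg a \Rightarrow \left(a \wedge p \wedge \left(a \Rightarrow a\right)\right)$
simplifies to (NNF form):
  $a$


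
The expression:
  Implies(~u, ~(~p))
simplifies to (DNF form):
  p | u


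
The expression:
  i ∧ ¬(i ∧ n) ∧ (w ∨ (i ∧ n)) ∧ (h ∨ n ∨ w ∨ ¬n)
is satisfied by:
  {i: True, w: True, n: False}


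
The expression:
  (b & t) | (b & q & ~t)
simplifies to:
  b & (q | t)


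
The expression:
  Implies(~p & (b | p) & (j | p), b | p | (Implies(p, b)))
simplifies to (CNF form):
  True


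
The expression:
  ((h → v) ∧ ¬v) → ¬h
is always true.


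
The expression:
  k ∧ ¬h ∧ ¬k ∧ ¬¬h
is never true.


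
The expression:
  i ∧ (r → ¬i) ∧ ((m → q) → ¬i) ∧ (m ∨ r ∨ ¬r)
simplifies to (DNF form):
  i ∧ m ∧ ¬q ∧ ¬r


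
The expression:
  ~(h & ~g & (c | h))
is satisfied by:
  {g: True, h: False}
  {h: False, g: False}
  {h: True, g: True}


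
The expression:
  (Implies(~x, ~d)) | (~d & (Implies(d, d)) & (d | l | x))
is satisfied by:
  {x: True, d: False}
  {d: False, x: False}
  {d: True, x: True}


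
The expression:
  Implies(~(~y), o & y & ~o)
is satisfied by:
  {y: False}


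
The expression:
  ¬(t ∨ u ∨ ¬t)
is never true.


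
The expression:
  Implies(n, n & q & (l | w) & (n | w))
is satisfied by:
  {q: True, w: True, l: True, n: False}
  {q: True, w: True, l: False, n: False}
  {q: True, l: True, w: False, n: False}
  {q: True, l: False, w: False, n: False}
  {w: True, l: True, q: False, n: False}
  {w: True, l: False, q: False, n: False}
  {l: True, q: False, w: False, n: False}
  {l: False, q: False, w: False, n: False}
  {n: True, q: True, w: True, l: True}
  {n: True, q: True, w: True, l: False}
  {n: True, q: True, l: True, w: False}


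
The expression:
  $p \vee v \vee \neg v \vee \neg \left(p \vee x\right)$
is always true.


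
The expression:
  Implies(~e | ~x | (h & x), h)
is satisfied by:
  {x: True, h: True, e: True}
  {x: True, h: True, e: False}
  {h: True, e: True, x: False}
  {h: True, e: False, x: False}
  {x: True, e: True, h: False}


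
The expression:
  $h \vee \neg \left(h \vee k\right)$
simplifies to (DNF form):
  $h \vee \neg k$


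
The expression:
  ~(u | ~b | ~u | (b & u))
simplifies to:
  False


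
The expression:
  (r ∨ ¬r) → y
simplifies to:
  y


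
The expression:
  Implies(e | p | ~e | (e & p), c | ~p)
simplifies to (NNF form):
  c | ~p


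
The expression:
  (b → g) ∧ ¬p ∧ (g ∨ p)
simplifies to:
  g ∧ ¬p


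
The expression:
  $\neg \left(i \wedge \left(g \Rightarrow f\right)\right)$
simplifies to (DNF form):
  $\left(g \wedge \neg f\right) \vee \neg i$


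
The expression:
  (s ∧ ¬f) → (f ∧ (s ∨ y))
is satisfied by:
  {f: True, s: False}
  {s: False, f: False}
  {s: True, f: True}


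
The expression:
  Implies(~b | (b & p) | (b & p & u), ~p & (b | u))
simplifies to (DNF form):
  (b & ~p) | (u & ~p)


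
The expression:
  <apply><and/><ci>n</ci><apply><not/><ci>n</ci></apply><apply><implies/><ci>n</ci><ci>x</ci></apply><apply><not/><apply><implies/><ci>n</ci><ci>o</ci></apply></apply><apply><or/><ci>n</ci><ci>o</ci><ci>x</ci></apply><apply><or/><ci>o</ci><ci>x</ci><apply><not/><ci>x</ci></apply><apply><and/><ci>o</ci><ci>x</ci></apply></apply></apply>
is never true.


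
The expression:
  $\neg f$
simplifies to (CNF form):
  $\neg f$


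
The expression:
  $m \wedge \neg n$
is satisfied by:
  {m: True, n: False}


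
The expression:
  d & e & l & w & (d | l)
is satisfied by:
  {e: True, w: True, d: True, l: True}


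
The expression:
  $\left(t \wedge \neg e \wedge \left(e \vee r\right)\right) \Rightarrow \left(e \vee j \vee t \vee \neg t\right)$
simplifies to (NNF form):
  $\text{True}$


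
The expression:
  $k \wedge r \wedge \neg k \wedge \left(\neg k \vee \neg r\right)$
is never true.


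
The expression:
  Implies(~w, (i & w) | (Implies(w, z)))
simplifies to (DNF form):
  True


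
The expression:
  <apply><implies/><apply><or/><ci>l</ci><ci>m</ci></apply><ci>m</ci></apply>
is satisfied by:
  {m: True, l: False}
  {l: False, m: False}
  {l: True, m: True}


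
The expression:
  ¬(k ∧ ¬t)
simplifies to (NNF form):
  t ∨ ¬k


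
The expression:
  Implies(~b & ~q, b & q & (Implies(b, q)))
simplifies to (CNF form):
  b | q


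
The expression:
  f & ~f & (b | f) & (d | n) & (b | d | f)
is never true.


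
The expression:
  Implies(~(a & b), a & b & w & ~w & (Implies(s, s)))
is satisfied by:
  {a: True, b: True}


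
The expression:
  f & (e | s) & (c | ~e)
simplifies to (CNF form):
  f & (e | s) & (c | ~e)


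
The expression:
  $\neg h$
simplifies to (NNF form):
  $\neg h$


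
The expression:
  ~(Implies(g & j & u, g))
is never true.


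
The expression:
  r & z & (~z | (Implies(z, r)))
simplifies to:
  r & z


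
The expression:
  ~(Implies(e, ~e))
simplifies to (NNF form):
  e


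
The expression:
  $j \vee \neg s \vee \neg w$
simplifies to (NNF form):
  $j \vee \neg s \vee \neg w$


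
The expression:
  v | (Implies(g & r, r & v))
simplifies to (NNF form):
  v | ~g | ~r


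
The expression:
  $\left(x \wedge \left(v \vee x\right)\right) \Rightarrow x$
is always true.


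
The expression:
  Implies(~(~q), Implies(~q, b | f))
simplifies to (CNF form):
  True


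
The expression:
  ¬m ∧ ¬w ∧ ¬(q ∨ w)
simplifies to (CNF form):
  ¬m ∧ ¬q ∧ ¬w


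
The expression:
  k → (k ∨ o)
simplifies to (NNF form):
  True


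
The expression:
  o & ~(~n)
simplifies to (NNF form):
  n & o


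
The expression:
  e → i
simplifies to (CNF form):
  i ∨ ¬e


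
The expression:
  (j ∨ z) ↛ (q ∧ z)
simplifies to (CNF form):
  (j ∨ z) ∧ (j ∨ ¬q) ∧ (z ∨ ¬z) ∧ (¬q ∨ ¬z)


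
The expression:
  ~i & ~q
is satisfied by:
  {q: False, i: False}


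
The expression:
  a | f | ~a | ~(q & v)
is always true.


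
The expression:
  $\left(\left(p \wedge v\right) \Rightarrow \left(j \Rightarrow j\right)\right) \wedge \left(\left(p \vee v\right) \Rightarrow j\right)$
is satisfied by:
  {j: True, p: False, v: False}
  {v: True, j: True, p: False}
  {j: True, p: True, v: False}
  {v: True, j: True, p: True}
  {v: False, p: False, j: False}


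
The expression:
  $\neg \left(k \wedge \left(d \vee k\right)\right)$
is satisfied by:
  {k: False}


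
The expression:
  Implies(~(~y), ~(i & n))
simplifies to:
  ~i | ~n | ~y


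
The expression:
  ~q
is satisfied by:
  {q: False}


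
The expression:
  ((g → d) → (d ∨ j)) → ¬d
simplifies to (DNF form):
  ¬d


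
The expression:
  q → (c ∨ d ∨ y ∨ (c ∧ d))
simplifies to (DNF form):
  c ∨ d ∨ y ∨ ¬q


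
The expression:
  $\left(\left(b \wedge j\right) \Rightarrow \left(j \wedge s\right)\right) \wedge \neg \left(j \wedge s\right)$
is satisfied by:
  {s: False, j: False, b: False}
  {b: True, s: False, j: False}
  {s: True, b: False, j: False}
  {b: True, s: True, j: False}
  {j: True, b: False, s: False}


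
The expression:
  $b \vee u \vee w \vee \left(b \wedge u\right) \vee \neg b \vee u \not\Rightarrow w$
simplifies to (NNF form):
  $\text{True}$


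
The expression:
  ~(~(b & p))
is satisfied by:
  {p: True, b: True}


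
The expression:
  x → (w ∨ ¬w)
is always true.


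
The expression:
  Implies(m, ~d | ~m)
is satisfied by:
  {m: False, d: False}
  {d: True, m: False}
  {m: True, d: False}


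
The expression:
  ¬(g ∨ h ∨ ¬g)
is never true.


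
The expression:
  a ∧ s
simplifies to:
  a ∧ s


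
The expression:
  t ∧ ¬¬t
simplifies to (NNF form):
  t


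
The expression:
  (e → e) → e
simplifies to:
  e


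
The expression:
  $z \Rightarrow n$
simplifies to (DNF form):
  $n \vee \neg z$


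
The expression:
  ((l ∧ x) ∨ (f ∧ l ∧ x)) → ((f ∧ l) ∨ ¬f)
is always true.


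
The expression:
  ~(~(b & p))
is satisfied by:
  {p: True, b: True}


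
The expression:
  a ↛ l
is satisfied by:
  {a: True, l: False}


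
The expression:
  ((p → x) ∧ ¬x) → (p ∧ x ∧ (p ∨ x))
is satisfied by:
  {x: True, p: True}
  {x: True, p: False}
  {p: True, x: False}


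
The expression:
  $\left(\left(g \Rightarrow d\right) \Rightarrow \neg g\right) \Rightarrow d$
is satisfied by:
  {d: True}


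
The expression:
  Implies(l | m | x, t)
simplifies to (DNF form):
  t | (~l & ~m & ~x)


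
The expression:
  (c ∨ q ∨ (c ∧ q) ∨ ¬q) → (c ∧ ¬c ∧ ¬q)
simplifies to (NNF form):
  False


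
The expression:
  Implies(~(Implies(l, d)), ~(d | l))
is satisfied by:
  {d: True, l: False}
  {l: False, d: False}
  {l: True, d: True}


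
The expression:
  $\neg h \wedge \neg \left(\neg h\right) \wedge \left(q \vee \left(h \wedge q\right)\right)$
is never true.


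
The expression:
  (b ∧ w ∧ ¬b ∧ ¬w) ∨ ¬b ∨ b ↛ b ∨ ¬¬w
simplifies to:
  w ∨ ¬b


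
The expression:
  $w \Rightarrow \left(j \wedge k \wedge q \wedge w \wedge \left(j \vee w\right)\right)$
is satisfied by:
  {k: True, q: True, j: True, w: False}
  {k: True, q: True, j: False, w: False}
  {k: True, j: True, q: False, w: False}
  {k: True, j: False, q: False, w: False}
  {q: True, j: True, k: False, w: False}
  {q: True, k: False, j: False, w: False}
  {q: False, j: True, k: False, w: False}
  {q: False, k: False, j: False, w: False}
  {k: True, w: True, q: True, j: True}


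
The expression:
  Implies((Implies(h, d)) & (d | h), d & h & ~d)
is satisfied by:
  {d: False}


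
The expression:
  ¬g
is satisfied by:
  {g: False}


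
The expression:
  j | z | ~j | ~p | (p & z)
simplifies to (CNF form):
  True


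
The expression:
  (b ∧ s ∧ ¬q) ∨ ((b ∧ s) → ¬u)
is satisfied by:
  {u: False, q: False, b: False, s: False}
  {s: True, u: False, q: False, b: False}
  {b: True, u: False, q: False, s: False}
  {s: True, b: True, u: False, q: False}
  {q: True, s: False, u: False, b: False}
  {s: True, q: True, u: False, b: False}
  {b: True, q: True, s: False, u: False}
  {s: True, b: True, q: True, u: False}
  {u: True, b: False, q: False, s: False}
  {s: True, u: True, b: False, q: False}
  {b: True, u: True, s: False, q: False}
  {s: True, b: True, u: True, q: False}
  {q: True, u: True, b: False, s: False}
  {s: True, q: True, u: True, b: False}
  {b: True, q: True, u: True, s: False}


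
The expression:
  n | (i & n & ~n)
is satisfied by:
  {n: True}


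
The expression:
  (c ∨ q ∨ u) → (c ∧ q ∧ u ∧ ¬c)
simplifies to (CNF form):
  ¬c ∧ ¬q ∧ ¬u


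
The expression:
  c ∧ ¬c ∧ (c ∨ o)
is never true.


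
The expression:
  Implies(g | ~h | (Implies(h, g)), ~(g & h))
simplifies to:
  ~g | ~h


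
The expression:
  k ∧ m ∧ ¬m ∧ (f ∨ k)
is never true.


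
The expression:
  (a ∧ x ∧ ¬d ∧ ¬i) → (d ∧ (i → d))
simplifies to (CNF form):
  d ∨ i ∨ ¬a ∨ ¬x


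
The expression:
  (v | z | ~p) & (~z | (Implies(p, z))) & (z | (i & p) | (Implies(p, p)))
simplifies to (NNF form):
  v | z | ~p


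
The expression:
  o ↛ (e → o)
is never true.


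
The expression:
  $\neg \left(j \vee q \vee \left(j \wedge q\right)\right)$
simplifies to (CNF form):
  $\neg j \wedge \neg q$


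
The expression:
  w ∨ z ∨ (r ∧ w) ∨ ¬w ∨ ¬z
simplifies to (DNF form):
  True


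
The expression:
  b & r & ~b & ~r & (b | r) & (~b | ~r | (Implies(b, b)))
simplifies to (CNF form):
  False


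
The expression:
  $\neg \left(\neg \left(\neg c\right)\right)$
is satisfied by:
  {c: False}


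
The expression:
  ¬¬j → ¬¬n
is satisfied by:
  {n: True, j: False}
  {j: False, n: False}
  {j: True, n: True}


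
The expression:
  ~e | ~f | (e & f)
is always true.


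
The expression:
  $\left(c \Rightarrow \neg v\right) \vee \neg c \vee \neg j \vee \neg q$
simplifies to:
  $\neg c \vee \neg j \vee \neg q \vee \neg v$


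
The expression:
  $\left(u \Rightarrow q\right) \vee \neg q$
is always true.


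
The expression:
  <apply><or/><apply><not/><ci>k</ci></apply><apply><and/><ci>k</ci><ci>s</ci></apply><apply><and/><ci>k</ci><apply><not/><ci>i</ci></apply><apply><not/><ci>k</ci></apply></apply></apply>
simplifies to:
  <apply><or/><ci>s</ci><apply><not/><ci>k</ci></apply></apply>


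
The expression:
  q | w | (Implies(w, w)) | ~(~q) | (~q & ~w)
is always true.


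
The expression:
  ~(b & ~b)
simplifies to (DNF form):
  True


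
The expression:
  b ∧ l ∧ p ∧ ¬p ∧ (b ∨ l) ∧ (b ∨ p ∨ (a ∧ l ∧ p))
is never true.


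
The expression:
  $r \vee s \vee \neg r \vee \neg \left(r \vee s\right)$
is always true.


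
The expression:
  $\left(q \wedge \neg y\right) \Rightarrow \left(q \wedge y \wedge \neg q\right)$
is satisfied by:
  {y: True, q: False}
  {q: False, y: False}
  {q: True, y: True}


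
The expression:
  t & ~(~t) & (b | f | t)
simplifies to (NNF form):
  t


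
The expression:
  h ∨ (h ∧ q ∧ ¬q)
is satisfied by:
  {h: True}


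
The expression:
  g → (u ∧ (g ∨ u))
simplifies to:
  u ∨ ¬g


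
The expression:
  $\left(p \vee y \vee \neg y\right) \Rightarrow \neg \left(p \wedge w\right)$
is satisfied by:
  {p: False, w: False}
  {w: True, p: False}
  {p: True, w: False}


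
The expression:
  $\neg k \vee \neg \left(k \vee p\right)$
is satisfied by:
  {k: False}


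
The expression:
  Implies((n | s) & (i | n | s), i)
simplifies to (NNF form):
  i | (~n & ~s)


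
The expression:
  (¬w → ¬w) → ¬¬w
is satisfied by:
  {w: True}


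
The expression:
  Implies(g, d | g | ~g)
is always true.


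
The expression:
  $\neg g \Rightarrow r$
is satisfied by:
  {r: True, g: True}
  {r: True, g: False}
  {g: True, r: False}


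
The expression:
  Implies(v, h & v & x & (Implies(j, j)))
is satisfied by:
  {h: True, x: True, v: False}
  {h: True, x: False, v: False}
  {x: True, h: False, v: False}
  {h: False, x: False, v: False}
  {v: True, h: True, x: True}


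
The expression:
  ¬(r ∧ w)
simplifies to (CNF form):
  ¬r ∨ ¬w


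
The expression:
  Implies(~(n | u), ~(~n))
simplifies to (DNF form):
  n | u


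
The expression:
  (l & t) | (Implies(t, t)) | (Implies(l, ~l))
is always true.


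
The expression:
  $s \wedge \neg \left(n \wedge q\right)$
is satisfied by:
  {s: True, q: False, n: False}
  {s: True, n: True, q: False}
  {s: True, q: True, n: False}


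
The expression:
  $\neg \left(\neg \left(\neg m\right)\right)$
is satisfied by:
  {m: False}


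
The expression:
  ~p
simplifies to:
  ~p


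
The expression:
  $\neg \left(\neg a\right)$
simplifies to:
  $a$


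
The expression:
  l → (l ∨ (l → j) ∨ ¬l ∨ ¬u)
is always true.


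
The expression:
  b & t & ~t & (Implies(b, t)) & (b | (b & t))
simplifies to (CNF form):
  False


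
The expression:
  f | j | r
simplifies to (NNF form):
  f | j | r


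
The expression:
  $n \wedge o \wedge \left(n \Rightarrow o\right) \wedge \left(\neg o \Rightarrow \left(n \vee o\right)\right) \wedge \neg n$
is never true.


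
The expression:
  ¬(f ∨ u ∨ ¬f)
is never true.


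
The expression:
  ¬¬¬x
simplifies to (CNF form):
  ¬x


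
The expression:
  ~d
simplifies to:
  ~d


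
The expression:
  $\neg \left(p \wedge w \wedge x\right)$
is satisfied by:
  {p: False, x: False, w: False}
  {w: True, p: False, x: False}
  {x: True, p: False, w: False}
  {w: True, x: True, p: False}
  {p: True, w: False, x: False}
  {w: True, p: True, x: False}
  {x: True, p: True, w: False}


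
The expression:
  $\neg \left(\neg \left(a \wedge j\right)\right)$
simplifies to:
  $a \wedge j$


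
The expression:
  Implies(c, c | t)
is always true.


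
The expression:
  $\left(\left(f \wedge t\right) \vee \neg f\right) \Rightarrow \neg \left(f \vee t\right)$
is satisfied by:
  {t: False}


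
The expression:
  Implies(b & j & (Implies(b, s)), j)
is always true.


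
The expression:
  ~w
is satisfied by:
  {w: False}


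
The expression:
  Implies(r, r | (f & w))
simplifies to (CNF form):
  True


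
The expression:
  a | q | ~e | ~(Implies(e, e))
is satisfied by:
  {a: True, q: True, e: False}
  {a: True, e: False, q: False}
  {q: True, e: False, a: False}
  {q: False, e: False, a: False}
  {a: True, q: True, e: True}
  {a: True, e: True, q: False}
  {q: True, e: True, a: False}


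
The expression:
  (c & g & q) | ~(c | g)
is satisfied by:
  {q: True, c: False, g: False}
  {c: False, g: False, q: False}
  {q: True, g: True, c: True}


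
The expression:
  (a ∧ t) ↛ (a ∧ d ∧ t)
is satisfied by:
  {t: True, a: True, d: False}


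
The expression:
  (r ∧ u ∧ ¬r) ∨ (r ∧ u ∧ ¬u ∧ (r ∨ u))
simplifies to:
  False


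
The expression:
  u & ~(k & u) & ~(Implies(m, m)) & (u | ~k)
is never true.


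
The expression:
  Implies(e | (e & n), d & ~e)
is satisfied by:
  {e: False}


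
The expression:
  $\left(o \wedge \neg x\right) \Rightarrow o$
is always true.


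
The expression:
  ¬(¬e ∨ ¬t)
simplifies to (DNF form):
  e ∧ t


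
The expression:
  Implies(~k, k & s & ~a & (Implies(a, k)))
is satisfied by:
  {k: True}


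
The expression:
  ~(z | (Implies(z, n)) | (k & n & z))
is never true.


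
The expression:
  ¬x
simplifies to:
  ¬x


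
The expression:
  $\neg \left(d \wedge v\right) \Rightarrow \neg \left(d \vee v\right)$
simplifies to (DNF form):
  $\left(d \wedge v\right) \vee \left(\neg d \wedge \neg v\right)$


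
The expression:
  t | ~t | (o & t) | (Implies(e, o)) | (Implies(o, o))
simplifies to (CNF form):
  True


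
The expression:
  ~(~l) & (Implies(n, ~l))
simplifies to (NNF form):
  l & ~n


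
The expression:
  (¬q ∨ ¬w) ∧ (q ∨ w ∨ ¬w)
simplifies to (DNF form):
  ¬q ∨ ¬w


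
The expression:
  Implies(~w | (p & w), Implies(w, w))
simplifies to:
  True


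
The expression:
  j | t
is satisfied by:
  {t: True, j: True}
  {t: True, j: False}
  {j: True, t: False}


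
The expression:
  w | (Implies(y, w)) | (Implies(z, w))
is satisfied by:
  {w: True, z: False, y: False}
  {w: False, z: False, y: False}
  {y: True, w: True, z: False}
  {y: True, w: False, z: False}
  {z: True, w: True, y: False}
  {z: True, w: False, y: False}
  {z: True, y: True, w: True}


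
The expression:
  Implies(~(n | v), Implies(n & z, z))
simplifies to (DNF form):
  True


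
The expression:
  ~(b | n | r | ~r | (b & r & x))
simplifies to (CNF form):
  False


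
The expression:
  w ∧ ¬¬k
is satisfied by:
  {w: True, k: True}


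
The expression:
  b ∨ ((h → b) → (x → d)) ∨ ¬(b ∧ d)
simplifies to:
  True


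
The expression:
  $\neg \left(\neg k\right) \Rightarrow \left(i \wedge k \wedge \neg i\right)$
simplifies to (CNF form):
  $\neg k$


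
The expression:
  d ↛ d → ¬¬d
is always true.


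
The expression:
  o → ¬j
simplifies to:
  ¬j ∨ ¬o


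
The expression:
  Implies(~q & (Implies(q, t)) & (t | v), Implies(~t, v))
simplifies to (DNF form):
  True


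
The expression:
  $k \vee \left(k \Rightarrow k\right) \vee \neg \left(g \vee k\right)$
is always true.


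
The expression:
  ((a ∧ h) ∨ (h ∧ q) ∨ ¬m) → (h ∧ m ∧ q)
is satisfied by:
  {m: True, q: True, h: False, a: False}
  {m: True, h: False, q: False, a: False}
  {m: True, a: True, q: True, h: False}
  {m: True, a: True, h: False, q: False}
  {m: True, q: True, h: True, a: False}
  {m: True, h: True, q: False, a: False}
  {m: True, a: True, h: True, q: True}


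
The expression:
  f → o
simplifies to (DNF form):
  o ∨ ¬f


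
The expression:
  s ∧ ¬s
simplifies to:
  False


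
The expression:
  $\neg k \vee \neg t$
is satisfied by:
  {k: False, t: False}
  {t: True, k: False}
  {k: True, t: False}


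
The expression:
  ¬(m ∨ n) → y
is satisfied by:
  {n: True, y: True, m: True}
  {n: True, y: True, m: False}
  {n: True, m: True, y: False}
  {n: True, m: False, y: False}
  {y: True, m: True, n: False}
  {y: True, m: False, n: False}
  {m: True, y: False, n: False}


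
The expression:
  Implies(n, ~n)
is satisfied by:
  {n: False}


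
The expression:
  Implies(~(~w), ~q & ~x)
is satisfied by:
  {x: False, w: False, q: False}
  {q: True, x: False, w: False}
  {x: True, q: False, w: False}
  {q: True, x: True, w: False}
  {w: True, q: False, x: False}


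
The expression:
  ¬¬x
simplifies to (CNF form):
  x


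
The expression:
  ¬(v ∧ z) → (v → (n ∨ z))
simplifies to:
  n ∨ z ∨ ¬v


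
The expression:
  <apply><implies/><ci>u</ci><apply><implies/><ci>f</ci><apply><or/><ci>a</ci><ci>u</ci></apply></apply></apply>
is always true.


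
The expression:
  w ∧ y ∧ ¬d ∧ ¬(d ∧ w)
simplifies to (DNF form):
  w ∧ y ∧ ¬d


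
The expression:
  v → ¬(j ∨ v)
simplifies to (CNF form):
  ¬v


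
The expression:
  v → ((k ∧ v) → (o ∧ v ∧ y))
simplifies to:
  (o ∧ y) ∨ ¬k ∨ ¬v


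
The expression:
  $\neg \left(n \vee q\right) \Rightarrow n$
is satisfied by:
  {n: True, q: True}
  {n: True, q: False}
  {q: True, n: False}


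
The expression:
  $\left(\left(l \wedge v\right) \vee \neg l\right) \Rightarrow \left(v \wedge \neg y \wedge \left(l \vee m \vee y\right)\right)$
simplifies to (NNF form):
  $\left(l \vee m\right) \wedge \left(l \vee v\right) \wedge \left(\neg v \vee \neg y\right)$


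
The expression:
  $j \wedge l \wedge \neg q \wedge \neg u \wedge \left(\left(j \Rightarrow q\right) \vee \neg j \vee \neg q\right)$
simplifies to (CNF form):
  $j \wedge l \wedge \neg q \wedge \neg u$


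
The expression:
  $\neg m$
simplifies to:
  $\neg m$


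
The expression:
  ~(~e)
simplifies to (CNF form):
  e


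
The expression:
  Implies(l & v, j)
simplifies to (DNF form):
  j | ~l | ~v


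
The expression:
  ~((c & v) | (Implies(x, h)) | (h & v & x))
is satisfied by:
  {x: True, h: False, v: False, c: False}
  {c: True, x: True, h: False, v: False}
  {v: True, x: True, h: False, c: False}


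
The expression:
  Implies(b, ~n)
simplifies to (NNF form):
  ~b | ~n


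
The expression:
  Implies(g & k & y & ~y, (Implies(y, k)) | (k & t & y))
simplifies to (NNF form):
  True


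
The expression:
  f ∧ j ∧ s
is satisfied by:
  {j: True, s: True, f: True}


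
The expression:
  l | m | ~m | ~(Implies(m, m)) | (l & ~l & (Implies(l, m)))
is always true.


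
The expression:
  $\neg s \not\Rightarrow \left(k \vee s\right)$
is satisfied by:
  {k: False, s: False}


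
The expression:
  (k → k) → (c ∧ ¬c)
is never true.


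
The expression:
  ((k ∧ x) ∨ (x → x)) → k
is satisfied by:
  {k: True}


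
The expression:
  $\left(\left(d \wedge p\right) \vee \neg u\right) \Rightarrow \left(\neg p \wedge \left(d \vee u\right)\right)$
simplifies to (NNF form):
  $\left(d \wedge \neg p\right) \vee \left(u \wedge \neg d\right)$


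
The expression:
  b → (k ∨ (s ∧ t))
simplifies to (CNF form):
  (k ∨ s ∨ ¬b) ∧ (k ∨ t ∨ ¬b)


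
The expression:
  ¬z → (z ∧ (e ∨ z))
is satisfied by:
  {z: True}


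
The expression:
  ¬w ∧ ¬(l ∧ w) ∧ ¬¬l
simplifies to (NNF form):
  l ∧ ¬w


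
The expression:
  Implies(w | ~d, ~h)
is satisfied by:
  {d: True, w: False, h: False}
  {w: False, h: False, d: False}
  {d: True, w: True, h: False}
  {w: True, d: False, h: False}
  {h: True, d: True, w: False}


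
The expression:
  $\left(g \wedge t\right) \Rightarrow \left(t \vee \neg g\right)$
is always true.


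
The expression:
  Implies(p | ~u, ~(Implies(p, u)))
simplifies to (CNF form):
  (p | u) & (p | ~p) & (u | ~u) & (~p | ~u)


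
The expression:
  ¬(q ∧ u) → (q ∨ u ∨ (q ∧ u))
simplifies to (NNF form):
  q ∨ u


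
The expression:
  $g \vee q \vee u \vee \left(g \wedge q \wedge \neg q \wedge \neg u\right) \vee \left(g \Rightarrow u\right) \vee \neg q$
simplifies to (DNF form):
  $\text{True}$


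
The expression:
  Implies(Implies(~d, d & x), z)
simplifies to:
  z | ~d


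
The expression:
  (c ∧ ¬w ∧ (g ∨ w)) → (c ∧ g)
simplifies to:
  True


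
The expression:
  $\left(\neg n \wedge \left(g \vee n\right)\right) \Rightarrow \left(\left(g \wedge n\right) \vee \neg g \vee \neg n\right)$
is always true.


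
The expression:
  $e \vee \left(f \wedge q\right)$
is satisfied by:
  {e: True, f: True, q: True}
  {e: True, f: True, q: False}
  {e: True, q: True, f: False}
  {e: True, q: False, f: False}
  {f: True, q: True, e: False}


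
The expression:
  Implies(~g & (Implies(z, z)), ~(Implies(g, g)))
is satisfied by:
  {g: True}


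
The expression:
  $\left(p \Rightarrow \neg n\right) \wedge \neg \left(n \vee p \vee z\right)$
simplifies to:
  $\neg n \wedge \neg p \wedge \neg z$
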